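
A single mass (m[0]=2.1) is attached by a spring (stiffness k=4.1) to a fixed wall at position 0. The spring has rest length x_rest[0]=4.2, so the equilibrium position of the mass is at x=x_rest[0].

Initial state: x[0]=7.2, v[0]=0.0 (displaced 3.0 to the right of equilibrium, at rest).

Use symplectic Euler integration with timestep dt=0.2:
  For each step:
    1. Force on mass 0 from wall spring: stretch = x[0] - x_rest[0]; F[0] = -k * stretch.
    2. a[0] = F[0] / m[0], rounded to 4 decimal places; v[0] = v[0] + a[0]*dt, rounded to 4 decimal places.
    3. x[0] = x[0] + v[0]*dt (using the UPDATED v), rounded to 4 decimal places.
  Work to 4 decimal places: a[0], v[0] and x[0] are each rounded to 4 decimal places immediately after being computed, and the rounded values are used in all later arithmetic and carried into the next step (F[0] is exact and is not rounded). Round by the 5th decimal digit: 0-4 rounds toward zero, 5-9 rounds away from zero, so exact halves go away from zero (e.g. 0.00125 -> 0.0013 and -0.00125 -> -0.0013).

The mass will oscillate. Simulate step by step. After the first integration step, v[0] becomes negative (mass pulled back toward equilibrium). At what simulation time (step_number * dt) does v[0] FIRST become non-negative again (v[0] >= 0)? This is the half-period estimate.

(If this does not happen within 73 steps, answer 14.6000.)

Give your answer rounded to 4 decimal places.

Step 0: x=[7.2000] v=[0.0000]
Step 1: x=[6.9657] v=[-1.1714]
Step 2: x=[6.5154] v=[-2.2513]
Step 3: x=[5.8843] v=[-3.1554]
Step 4: x=[5.1217] v=[-3.8131]
Step 5: x=[4.2871] v=[-4.1730]
Step 6: x=[3.4457] v=[-4.2070]
Step 7: x=[2.6632] v=[-3.9125]
Step 8: x=[2.0007] v=[-3.3124]
Step 9: x=[1.5100] v=[-2.4536]
Step 10: x=[1.2294] v=[-1.4032]
Step 11: x=[1.1807] v=[-0.2433]
Step 12: x=[1.3678] v=[0.9357]
First v>=0 after going negative at step 12, time=2.4000

Answer: 2.4000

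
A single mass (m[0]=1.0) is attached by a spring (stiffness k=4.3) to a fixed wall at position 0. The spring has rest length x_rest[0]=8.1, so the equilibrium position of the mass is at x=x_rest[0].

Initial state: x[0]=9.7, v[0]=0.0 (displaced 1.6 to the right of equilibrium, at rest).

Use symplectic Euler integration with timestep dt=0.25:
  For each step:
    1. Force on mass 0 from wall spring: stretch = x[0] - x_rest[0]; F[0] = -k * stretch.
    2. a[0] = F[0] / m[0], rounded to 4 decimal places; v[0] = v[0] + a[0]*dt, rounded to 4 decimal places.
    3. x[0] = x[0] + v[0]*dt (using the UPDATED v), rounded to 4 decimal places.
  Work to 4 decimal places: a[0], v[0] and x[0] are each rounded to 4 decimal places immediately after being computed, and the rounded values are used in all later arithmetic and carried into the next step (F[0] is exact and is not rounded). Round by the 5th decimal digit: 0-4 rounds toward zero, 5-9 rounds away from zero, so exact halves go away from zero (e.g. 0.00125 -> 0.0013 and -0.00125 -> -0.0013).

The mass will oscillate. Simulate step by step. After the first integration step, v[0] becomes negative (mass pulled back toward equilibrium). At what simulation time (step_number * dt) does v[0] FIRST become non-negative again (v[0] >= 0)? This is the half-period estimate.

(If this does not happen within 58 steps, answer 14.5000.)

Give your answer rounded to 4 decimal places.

Answer: 1.5000

Derivation:
Step 0: x=[9.7000] v=[0.0000]
Step 1: x=[9.2700] v=[-1.7200]
Step 2: x=[8.5256] v=[-2.9778]
Step 3: x=[7.6668] v=[-3.4353]
Step 4: x=[6.9244] v=[-2.9696]
Step 5: x=[6.4980] v=[-1.7058]
Step 6: x=[6.5021] v=[0.0164]
First v>=0 after going negative at step 6, time=1.5000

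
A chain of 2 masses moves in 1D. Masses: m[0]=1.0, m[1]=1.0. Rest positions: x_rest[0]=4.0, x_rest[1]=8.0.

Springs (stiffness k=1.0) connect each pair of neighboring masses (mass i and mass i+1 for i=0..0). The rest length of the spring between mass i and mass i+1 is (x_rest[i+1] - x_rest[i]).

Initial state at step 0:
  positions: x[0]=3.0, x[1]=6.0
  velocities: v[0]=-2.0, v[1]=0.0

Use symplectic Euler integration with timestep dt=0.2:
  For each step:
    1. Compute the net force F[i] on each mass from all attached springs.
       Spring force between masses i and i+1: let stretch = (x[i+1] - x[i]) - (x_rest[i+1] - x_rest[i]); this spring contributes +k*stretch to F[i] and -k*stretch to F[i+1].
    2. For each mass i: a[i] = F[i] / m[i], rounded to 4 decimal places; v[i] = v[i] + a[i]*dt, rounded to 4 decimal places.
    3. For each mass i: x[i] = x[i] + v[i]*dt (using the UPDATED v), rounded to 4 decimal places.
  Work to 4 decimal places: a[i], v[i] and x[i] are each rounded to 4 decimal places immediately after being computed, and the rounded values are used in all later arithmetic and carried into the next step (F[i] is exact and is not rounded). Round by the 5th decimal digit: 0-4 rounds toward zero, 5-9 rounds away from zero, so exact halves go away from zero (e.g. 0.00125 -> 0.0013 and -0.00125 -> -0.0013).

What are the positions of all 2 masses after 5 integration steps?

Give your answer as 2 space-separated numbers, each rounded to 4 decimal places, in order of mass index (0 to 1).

Step 0: x=[3.0000 6.0000] v=[-2.0000 0.0000]
Step 1: x=[2.5600 6.0400] v=[-2.2000 0.2000]
Step 2: x=[2.0992 6.1008] v=[-2.3040 0.3040]
Step 3: x=[1.6385 6.1615] v=[-2.3037 0.3037]
Step 4: x=[1.1987 6.2013] v=[-2.1991 0.1991]
Step 5: x=[0.7990 6.2010] v=[-1.9986 -0.0014]

Answer: 0.7990 6.2010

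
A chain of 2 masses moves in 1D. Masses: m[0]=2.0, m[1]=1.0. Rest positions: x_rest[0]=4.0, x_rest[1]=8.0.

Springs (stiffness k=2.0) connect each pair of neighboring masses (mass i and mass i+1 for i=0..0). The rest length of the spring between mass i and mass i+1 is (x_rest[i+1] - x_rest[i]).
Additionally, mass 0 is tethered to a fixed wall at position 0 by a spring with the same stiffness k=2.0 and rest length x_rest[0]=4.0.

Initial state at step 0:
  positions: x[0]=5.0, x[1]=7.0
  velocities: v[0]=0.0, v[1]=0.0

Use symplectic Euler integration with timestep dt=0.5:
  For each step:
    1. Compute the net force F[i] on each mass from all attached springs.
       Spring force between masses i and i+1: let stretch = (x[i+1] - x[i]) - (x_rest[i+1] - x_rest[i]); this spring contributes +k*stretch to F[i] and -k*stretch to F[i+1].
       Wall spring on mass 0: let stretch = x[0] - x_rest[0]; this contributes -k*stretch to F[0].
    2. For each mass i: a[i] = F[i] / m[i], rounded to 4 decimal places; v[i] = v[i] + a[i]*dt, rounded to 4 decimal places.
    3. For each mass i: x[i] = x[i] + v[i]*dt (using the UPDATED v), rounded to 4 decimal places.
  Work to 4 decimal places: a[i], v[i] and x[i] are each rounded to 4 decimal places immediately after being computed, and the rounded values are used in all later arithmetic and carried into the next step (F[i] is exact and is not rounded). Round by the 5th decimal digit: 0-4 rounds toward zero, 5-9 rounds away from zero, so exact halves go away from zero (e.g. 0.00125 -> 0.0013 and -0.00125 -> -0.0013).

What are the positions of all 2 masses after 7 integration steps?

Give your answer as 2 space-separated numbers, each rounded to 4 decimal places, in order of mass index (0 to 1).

Step 0: x=[5.0000 7.0000] v=[0.0000 0.0000]
Step 1: x=[4.2500 8.0000] v=[-1.5000 2.0000]
Step 2: x=[3.3750 9.1250] v=[-1.7500 2.2500]
Step 3: x=[3.0938 9.3750] v=[-0.5625 0.5000]
Step 4: x=[3.6094 8.4844] v=[1.0312 -1.7812]
Step 5: x=[4.4414 7.1563] v=[1.6640 -2.6562]
Step 6: x=[4.8418 6.4708] v=[0.8008 -1.3711]
Step 7: x=[4.4390 6.9708] v=[-0.8056 0.9999]

Answer: 4.4390 6.9708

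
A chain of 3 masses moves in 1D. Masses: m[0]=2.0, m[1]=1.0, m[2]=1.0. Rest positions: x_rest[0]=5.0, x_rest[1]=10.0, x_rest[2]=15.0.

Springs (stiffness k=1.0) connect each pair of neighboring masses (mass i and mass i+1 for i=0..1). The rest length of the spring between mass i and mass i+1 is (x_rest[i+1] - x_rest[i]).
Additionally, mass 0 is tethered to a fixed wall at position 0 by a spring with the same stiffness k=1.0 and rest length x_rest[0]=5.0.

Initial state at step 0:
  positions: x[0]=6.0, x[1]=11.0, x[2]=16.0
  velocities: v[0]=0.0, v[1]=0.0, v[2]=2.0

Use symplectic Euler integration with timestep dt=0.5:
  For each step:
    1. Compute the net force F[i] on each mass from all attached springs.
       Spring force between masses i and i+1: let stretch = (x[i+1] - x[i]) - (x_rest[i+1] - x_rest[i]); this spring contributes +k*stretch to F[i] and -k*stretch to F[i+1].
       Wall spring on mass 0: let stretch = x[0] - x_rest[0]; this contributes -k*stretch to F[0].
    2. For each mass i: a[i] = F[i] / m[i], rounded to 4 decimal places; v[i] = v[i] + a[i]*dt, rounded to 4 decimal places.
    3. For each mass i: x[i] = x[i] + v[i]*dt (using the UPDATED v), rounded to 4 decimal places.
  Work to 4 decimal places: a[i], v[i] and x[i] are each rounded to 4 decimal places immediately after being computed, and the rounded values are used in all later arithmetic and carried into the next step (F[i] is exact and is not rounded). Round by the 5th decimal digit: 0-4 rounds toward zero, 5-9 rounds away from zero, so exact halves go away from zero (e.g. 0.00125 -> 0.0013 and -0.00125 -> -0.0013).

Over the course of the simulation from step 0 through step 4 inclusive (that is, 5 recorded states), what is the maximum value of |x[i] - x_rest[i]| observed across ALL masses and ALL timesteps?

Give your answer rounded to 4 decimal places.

Step 0: x=[6.0000 11.0000 16.0000] v=[0.0000 0.0000 2.0000]
Step 1: x=[5.8750 11.0000 17.0000] v=[-0.2500 0.0000 2.0000]
Step 2: x=[5.6563 11.2188 17.7500] v=[-0.4375 0.4375 1.5000]
Step 3: x=[5.4258 11.6798 18.1172] v=[-0.4610 0.9219 0.7344]
Step 4: x=[5.2988 12.1866 18.1251] v=[-0.2540 1.0136 0.0157]
Max displacement = 3.1251

Answer: 3.1251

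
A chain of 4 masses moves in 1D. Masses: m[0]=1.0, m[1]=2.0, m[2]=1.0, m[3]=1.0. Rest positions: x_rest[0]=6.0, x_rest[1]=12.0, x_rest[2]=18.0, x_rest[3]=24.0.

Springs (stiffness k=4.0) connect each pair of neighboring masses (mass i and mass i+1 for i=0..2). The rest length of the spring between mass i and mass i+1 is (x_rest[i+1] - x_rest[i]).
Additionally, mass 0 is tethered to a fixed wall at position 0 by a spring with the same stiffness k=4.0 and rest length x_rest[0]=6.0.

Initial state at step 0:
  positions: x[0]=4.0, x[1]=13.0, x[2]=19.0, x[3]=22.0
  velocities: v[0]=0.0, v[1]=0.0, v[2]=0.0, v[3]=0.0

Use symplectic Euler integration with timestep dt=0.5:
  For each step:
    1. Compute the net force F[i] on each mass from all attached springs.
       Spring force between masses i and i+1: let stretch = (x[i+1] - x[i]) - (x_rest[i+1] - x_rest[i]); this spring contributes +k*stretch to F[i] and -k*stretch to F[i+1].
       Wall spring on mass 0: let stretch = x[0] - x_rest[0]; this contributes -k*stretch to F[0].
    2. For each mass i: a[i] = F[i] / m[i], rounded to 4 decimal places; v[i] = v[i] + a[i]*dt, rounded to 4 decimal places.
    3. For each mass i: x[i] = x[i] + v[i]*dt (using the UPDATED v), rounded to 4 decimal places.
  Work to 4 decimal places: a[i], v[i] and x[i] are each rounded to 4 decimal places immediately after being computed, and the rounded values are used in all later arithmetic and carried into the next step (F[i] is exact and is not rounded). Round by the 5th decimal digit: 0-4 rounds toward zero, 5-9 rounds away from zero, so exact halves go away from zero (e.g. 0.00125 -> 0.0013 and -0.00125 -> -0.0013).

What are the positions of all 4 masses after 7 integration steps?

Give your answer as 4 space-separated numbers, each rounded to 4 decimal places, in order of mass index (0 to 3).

Answer: 2.5000 13.7500 19.0000 22.2500

Derivation:
Step 0: x=[4.0000 13.0000 19.0000 22.0000] v=[0.0000 0.0000 0.0000 0.0000]
Step 1: x=[9.0000 11.5000 16.0000 25.0000] v=[10.0000 -3.0000 -6.0000 6.0000]
Step 2: x=[7.5000 11.0000 17.5000 25.0000] v=[-3.0000 -1.0000 3.0000 0.0000]
Step 3: x=[2.0000 12.0000 20.0000 23.5000] v=[-11.0000 2.0000 5.0000 -3.0000]
Step 4: x=[4.5000 12.0000 18.0000 24.5000] v=[5.0000 0.0000 -4.0000 2.0000]
Step 5: x=[10.0000 11.2500 16.5000 25.0000] v=[11.0000 -1.5000 -3.0000 1.0000]
Step 6: x=[6.7500 12.5000 18.2500 23.0000] v=[-6.5000 2.5000 3.5000 -4.0000]
Step 7: x=[2.5000 13.7500 19.0000 22.2500] v=[-8.5000 2.5000 1.5000 -1.5000]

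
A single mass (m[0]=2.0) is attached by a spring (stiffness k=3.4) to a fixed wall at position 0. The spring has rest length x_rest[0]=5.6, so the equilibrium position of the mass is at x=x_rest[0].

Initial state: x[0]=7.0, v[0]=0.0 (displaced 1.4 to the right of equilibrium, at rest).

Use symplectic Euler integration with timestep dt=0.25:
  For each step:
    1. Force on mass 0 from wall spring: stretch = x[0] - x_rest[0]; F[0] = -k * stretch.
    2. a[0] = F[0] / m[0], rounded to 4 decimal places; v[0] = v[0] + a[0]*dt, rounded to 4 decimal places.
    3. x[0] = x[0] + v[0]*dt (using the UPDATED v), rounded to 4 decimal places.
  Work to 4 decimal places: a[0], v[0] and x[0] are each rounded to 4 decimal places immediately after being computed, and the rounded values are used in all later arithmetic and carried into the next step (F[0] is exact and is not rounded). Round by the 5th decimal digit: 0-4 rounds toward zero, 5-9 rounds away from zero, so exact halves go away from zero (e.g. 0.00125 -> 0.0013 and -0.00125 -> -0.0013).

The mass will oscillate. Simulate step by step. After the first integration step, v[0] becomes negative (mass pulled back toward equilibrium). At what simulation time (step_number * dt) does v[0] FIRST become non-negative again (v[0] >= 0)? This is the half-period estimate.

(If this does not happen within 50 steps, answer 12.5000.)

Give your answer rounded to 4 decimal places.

Answer: 2.5000

Derivation:
Step 0: x=[7.0000] v=[0.0000]
Step 1: x=[6.8513] v=[-0.5950]
Step 2: x=[6.5696] v=[-1.1268]
Step 3: x=[6.1849] v=[-1.5389]
Step 4: x=[5.7380] v=[-1.7875]
Step 5: x=[5.2765] v=[-1.8462]
Step 6: x=[4.8493] v=[-1.7087]
Step 7: x=[4.5019] v=[-1.3897]
Step 8: x=[4.2712] v=[-0.9230]
Step 9: x=[4.1816] v=[-0.3583]
Step 10: x=[4.2427] v=[0.2445]
First v>=0 after going negative at step 10, time=2.5000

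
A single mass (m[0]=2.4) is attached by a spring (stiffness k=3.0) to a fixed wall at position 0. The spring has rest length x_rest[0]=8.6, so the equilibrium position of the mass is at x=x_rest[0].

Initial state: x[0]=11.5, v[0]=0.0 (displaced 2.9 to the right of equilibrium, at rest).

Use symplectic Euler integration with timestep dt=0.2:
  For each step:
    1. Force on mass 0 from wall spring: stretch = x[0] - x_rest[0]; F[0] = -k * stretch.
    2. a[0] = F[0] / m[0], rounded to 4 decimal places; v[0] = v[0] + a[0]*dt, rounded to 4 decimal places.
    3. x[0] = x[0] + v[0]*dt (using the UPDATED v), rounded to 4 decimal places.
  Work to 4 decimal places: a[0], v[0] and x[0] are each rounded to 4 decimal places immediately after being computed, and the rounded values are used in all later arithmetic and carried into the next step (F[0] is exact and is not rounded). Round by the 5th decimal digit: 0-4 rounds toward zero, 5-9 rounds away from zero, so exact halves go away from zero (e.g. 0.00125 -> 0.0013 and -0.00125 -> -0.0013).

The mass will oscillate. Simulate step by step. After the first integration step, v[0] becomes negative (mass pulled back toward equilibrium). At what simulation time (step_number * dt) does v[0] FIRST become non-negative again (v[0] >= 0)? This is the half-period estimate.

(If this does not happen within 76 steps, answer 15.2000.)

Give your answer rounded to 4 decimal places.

Answer: 3.0000

Derivation:
Step 0: x=[11.5000] v=[0.0000]
Step 1: x=[11.3550] v=[-0.7250]
Step 2: x=[11.0722] v=[-1.4138]
Step 3: x=[10.6658] v=[-2.0319]
Step 4: x=[10.1561] v=[-2.5484]
Step 5: x=[9.5686] v=[-2.9374]
Step 6: x=[8.9327] v=[-3.1796]
Step 7: x=[8.2801] v=[-3.2628]
Step 8: x=[7.6435] v=[-3.1828]
Step 9: x=[7.0548] v=[-2.9437]
Step 10: x=[6.5433] v=[-2.5574]
Step 11: x=[6.1347] v=[-2.0432]
Step 12: x=[5.8493] v=[-1.4269]
Step 13: x=[5.7015] v=[-0.7392]
Step 14: x=[5.6986] v=[-0.0146]
Step 15: x=[5.8408] v=[0.7108]
First v>=0 after going negative at step 15, time=3.0000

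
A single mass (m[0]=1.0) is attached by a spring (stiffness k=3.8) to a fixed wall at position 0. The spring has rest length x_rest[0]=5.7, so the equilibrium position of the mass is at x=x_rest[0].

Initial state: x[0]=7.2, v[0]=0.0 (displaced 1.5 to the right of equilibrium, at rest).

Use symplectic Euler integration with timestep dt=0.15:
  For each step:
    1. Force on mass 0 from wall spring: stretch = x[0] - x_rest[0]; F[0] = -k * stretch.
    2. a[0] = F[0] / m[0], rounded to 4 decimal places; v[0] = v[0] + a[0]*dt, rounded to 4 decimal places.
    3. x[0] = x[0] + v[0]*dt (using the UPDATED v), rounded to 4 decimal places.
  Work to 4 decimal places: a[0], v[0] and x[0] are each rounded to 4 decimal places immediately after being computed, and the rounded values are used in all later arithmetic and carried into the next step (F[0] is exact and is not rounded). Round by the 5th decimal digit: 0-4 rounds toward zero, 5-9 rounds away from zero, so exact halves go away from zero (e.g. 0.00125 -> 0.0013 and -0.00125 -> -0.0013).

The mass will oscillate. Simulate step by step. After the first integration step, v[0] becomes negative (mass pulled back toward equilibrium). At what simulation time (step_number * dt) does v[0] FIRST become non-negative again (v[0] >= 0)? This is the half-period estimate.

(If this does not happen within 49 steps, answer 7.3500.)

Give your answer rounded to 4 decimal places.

Answer: 1.6500

Derivation:
Step 0: x=[7.2000] v=[0.0000]
Step 1: x=[7.0718] v=[-0.8550]
Step 2: x=[6.8263] v=[-1.6369]
Step 3: x=[6.4845] v=[-2.2789]
Step 4: x=[6.0756] v=[-2.7261]
Step 5: x=[5.6346] v=[-2.9402]
Step 6: x=[5.1992] v=[-2.9029]
Step 7: x=[4.8066] v=[-2.6175]
Step 8: x=[4.4904] v=[-2.1083]
Step 9: x=[4.2776] v=[-1.4188]
Step 10: x=[4.1864] v=[-0.6080]
Step 11: x=[4.2246] v=[0.2548]
First v>=0 after going negative at step 11, time=1.6500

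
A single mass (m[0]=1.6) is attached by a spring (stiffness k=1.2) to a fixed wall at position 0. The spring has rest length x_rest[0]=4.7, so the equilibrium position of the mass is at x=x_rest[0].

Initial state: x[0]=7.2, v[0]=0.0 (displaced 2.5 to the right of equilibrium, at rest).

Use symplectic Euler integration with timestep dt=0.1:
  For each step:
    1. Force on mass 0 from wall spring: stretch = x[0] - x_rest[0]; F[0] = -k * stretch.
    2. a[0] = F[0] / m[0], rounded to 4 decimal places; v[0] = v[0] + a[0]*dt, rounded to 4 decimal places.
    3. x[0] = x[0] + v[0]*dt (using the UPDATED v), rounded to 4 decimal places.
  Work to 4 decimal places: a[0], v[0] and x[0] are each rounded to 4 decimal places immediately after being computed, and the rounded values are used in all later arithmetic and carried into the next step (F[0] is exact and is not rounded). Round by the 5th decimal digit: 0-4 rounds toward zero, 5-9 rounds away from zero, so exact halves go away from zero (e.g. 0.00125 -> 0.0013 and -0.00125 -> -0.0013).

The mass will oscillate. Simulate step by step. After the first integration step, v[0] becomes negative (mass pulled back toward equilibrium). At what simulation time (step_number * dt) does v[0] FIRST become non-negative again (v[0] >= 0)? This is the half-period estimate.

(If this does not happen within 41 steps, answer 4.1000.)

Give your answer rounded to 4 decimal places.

Step 0: x=[7.2000] v=[0.0000]
Step 1: x=[7.1813] v=[-0.1875]
Step 2: x=[7.1439] v=[-0.3736]
Step 3: x=[7.0882] v=[-0.5569]
Step 4: x=[7.0146] v=[-0.7360]
Step 5: x=[6.9236] v=[-0.9096]
Step 6: x=[6.8160] v=[-1.0764]
Step 7: x=[6.6925] v=[-1.2351]
Step 8: x=[6.5541] v=[-1.3845]
Step 9: x=[6.4017] v=[-1.5236]
Step 10: x=[6.2366] v=[-1.6512]
Step 11: x=[6.0600] v=[-1.7665]
Step 12: x=[5.8732] v=[-1.8685]
Step 13: x=[5.6776] v=[-1.9565]
Step 14: x=[5.4746] v=[-2.0298]
Step 15: x=[5.2658] v=[-2.0879]
Step 16: x=[5.0528] v=[-2.1303]
Step 17: x=[4.8371] v=[-2.1568]
Step 18: x=[4.6204] v=[-2.1671]
Step 19: x=[4.4043] v=[-2.1611]
Step 20: x=[4.1904] v=[-2.1389]
Step 21: x=[3.9803] v=[-2.1007]
Step 22: x=[3.7756] v=[-2.0467]
Step 23: x=[3.5779] v=[-1.9774]
Step 24: x=[3.3886] v=[-1.8932]
Step 25: x=[3.2091] v=[-1.7948]
Step 26: x=[3.0408] v=[-1.6830]
Step 27: x=[2.8849] v=[-1.5586]
Step 28: x=[2.7427] v=[-1.4225]
Step 29: x=[2.6151] v=[-1.2757]
Step 30: x=[2.5032] v=[-1.1193]
Step 31: x=[2.4078] v=[-0.9545]
Step 32: x=[2.3295] v=[-0.7826]
Step 33: x=[2.2690] v=[-0.6048]
Step 34: x=[2.2268] v=[-0.4225]
Step 35: x=[2.2031] v=[-0.2370]
Step 36: x=[2.1981] v=[-0.0497]
Step 37: x=[2.2119] v=[0.1379]
First v>=0 after going negative at step 37, time=3.7000

Answer: 3.7000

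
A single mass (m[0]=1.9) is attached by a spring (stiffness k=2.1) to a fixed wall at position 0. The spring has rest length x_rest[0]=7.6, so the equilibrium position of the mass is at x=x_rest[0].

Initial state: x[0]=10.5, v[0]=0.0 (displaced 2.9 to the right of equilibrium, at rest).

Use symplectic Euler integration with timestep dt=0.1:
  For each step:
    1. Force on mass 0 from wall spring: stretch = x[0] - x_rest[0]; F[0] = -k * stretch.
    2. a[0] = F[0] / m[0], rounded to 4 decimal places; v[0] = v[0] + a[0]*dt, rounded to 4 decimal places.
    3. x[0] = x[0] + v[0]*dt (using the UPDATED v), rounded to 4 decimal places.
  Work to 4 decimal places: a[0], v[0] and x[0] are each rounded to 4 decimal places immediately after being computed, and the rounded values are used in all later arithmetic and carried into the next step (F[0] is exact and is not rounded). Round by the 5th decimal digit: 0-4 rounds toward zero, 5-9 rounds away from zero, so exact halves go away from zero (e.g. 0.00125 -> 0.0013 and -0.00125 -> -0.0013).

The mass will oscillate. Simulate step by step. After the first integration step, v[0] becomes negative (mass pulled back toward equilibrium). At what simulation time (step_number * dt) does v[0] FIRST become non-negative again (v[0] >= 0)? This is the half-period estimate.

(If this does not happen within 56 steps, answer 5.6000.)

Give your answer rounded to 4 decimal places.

Step 0: x=[10.5000] v=[0.0000]
Step 1: x=[10.4680] v=[-0.3205]
Step 2: x=[10.4043] v=[-0.6375]
Step 3: x=[10.3096] v=[-0.9475]
Step 4: x=[10.1849] v=[-1.2470]
Step 5: x=[10.0316] v=[-1.5327]
Step 6: x=[9.8515] v=[-1.8015]
Step 7: x=[9.6465] v=[-2.0504]
Step 8: x=[9.4188] v=[-2.2766]
Step 9: x=[9.1710] v=[-2.4776]
Step 10: x=[8.9059] v=[-2.6512]
Step 11: x=[8.6264] v=[-2.7955]
Step 12: x=[8.3355] v=[-2.9089]
Step 13: x=[8.0365] v=[-2.9902]
Step 14: x=[7.7327] v=[-3.0384]
Step 15: x=[7.4274] v=[-3.0531]
Step 16: x=[7.1240] v=[-3.0340]
Step 17: x=[6.8259] v=[-2.9814]
Step 18: x=[6.5363] v=[-2.8958]
Step 19: x=[6.2585] v=[-2.7782]
Step 20: x=[5.9955] v=[-2.6299]
Step 21: x=[5.7502] v=[-2.4526]
Step 22: x=[5.5254] v=[-2.2482]
Step 23: x=[5.3235] v=[-2.0189]
Step 24: x=[5.1468] v=[-1.7673]
Step 25: x=[4.9972] v=[-1.4962]
Step 26: x=[4.8764] v=[-1.2085]
Step 27: x=[4.7857] v=[-0.9075]
Step 28: x=[4.7261] v=[-0.5965]
Step 29: x=[4.6982] v=[-0.2789]
Step 30: x=[4.7024] v=[0.0418]
First v>=0 after going negative at step 30, time=3.0000

Answer: 3.0000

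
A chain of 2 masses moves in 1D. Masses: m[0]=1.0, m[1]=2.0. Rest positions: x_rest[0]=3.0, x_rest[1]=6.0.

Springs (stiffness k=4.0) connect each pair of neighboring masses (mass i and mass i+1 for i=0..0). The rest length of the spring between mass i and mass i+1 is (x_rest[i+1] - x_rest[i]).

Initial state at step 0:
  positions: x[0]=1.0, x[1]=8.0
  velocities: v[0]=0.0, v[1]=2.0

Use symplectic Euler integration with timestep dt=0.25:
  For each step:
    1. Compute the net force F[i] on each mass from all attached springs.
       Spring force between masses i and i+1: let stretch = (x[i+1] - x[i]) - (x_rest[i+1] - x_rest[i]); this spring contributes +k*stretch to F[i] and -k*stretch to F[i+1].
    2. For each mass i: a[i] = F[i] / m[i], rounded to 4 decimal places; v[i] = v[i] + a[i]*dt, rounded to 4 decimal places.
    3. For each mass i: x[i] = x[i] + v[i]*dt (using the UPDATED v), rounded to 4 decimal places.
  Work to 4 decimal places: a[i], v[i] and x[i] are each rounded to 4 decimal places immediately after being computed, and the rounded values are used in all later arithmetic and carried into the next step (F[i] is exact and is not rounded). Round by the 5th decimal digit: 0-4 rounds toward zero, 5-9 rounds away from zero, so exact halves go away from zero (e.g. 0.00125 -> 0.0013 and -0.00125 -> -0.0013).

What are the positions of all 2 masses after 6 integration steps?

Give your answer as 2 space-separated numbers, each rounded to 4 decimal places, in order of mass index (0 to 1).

Answer: 7.7189 7.6406

Derivation:
Step 0: x=[1.0000 8.0000] v=[0.0000 2.0000]
Step 1: x=[2.0000 8.0000] v=[4.0000 0.0000]
Step 2: x=[3.7500 7.6250] v=[7.0000 -1.5000]
Step 3: x=[5.7188 7.1406] v=[7.8750 -1.9375]
Step 4: x=[7.2930 6.8535] v=[6.2968 -1.1484]
Step 5: x=[8.0073 6.9964] v=[2.8573 0.5714]
Step 6: x=[7.7189 7.6406] v=[-1.1536 2.5769]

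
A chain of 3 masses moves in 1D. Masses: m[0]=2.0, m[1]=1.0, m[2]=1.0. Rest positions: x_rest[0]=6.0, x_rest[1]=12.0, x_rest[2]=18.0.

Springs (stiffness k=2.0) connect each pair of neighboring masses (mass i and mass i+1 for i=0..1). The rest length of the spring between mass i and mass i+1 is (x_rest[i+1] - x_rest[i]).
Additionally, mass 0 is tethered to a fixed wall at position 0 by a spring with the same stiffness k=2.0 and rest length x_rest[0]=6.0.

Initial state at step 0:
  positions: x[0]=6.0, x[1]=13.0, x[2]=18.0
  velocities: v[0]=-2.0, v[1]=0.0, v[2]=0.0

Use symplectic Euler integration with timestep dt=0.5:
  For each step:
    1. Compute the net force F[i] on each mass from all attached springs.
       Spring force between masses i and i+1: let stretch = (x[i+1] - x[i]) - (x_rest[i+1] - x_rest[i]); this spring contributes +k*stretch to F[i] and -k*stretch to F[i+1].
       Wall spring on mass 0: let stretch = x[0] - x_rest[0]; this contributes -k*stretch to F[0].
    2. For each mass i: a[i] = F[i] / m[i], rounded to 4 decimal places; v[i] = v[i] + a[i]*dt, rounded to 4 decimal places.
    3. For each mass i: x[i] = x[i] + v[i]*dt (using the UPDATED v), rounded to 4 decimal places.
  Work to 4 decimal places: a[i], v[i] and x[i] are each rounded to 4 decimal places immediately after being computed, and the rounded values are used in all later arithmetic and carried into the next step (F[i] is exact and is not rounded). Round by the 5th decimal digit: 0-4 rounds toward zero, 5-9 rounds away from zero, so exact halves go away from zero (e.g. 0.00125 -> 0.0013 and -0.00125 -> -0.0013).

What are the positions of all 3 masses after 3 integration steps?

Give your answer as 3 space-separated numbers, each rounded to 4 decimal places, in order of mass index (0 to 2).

Answer: 4.7813 10.6875 18.0625

Derivation:
Step 0: x=[6.0000 13.0000 18.0000] v=[-2.0000 0.0000 0.0000]
Step 1: x=[5.2500 12.0000 18.5000] v=[-1.5000 -2.0000 1.0000]
Step 2: x=[4.8750 10.8750 18.7500] v=[-0.7500 -2.2500 0.5000]
Step 3: x=[4.7813 10.6875 18.0625] v=[-0.1875 -0.3750 -1.3750]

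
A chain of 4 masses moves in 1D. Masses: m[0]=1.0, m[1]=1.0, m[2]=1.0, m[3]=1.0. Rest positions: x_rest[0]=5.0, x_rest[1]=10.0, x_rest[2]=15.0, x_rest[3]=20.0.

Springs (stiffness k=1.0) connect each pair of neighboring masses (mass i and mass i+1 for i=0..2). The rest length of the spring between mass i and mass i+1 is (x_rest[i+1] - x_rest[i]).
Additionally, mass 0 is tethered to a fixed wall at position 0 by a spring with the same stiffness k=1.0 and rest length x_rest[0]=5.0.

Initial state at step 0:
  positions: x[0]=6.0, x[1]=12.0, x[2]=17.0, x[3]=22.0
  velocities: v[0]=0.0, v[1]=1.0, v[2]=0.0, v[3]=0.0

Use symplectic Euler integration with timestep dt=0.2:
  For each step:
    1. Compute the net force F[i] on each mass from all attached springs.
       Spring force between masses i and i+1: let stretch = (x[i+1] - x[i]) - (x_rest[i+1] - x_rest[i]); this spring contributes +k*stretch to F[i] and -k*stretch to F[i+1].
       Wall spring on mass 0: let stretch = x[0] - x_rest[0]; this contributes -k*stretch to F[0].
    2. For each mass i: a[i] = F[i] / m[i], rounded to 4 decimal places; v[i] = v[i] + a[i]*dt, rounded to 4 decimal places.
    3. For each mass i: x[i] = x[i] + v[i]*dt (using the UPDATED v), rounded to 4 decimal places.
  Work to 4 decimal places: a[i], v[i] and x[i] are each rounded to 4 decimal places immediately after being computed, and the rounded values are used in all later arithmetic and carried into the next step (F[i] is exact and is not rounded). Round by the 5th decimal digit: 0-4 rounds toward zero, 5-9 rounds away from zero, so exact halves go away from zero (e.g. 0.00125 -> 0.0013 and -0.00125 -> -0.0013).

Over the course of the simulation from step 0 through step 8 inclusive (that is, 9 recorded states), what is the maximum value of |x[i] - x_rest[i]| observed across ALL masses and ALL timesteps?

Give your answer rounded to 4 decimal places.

Answer: 2.3135

Derivation:
Step 0: x=[6.0000 12.0000 17.0000 22.0000] v=[0.0000 1.0000 0.0000 0.0000]
Step 1: x=[6.0000 12.1600 17.0000 22.0000] v=[0.0000 0.8000 0.0000 0.0000]
Step 2: x=[6.0064 12.2672 17.0064 22.0000] v=[0.0320 0.5360 0.0320 0.0000]
Step 3: x=[6.0230 12.3135 17.0230 22.0003] v=[0.0829 0.2317 0.0829 0.0013]
Step 4: x=[6.0503 12.2966 17.0503 22.0015] v=[0.1364 -0.0845 0.1365 0.0058]
Step 5: x=[6.0854 12.2200 17.0855 22.0046] v=[0.1756 -0.3830 0.1760 0.0156]
Step 6: x=[6.1225 12.0926 17.1228 22.0110] v=[0.1854 -0.6368 0.1867 0.0318]
Step 7: x=[6.1535 11.9276 17.1545 22.0218] v=[0.1549 -0.8248 0.1583 0.0542]
Step 8: x=[6.1693 11.7408 17.1718 22.0379] v=[0.0790 -0.9342 0.0864 0.0807]
Max displacement = 2.3135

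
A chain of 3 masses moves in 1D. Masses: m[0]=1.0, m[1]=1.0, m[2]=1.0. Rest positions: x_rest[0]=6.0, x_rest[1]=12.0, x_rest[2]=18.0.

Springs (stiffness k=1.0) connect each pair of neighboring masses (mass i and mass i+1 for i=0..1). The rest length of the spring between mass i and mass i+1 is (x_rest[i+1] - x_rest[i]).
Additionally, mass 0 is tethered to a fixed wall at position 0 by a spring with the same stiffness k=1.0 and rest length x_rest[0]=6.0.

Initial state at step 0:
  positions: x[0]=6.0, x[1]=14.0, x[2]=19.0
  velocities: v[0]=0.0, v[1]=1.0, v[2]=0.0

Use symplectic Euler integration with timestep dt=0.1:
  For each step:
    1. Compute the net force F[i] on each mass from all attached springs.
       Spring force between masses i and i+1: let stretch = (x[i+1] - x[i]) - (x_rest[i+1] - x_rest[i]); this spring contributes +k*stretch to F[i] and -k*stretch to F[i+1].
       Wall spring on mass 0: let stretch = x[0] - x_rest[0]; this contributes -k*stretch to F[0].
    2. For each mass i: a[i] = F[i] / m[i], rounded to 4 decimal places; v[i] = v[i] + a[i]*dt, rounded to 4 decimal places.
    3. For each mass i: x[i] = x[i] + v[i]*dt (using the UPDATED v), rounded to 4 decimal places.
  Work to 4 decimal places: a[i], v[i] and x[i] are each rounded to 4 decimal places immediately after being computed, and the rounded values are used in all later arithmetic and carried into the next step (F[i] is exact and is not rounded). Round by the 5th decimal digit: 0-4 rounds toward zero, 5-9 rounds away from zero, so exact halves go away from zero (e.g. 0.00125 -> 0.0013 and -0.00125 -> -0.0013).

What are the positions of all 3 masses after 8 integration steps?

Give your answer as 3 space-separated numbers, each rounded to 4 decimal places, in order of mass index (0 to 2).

Step 0: x=[6.0000 14.0000 19.0000] v=[0.0000 1.0000 0.0000]
Step 1: x=[6.0200 14.0700 19.0100] v=[0.2000 0.7000 0.1000]
Step 2: x=[6.0603 14.1089 19.0306] v=[0.4030 0.3890 0.2060]
Step 3: x=[6.1205 14.1165 19.0620] v=[0.6018 0.0763 0.3138]
Step 4: x=[6.1994 14.0936 19.1039] v=[0.7894 -0.2288 0.4193]
Step 5: x=[6.2953 14.0419 19.1557] v=[0.9589 -0.5172 0.5183]
Step 6: x=[6.4057 13.9639 19.2164] v=[1.1040 -0.7805 0.6069]
Step 7: x=[6.5276 13.8628 19.2846] v=[1.2193 -1.0111 0.6817]
Step 8: x=[6.6576 13.7426 19.3586] v=[1.3001 -1.2024 0.7395]

Answer: 6.6576 13.7426 19.3586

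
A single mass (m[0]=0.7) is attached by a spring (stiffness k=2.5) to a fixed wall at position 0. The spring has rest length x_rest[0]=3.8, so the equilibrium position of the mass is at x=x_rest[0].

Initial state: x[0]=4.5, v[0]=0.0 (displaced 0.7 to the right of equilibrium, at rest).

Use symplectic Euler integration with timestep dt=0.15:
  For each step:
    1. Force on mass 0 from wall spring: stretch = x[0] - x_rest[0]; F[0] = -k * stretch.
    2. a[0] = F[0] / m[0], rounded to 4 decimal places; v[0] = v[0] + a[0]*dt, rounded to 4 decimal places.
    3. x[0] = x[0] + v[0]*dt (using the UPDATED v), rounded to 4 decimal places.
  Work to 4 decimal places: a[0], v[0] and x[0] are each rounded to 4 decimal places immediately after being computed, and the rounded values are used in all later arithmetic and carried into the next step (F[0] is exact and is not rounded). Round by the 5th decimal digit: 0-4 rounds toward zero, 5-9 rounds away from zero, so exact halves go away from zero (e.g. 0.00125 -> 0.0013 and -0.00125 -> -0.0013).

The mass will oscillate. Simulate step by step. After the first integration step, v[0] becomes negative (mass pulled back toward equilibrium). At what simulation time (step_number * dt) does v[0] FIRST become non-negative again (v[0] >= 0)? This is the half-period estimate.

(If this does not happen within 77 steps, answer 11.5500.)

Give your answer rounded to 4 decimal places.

Step 0: x=[4.5000] v=[0.0000]
Step 1: x=[4.4438] v=[-0.3750]
Step 2: x=[4.3358] v=[-0.7199]
Step 3: x=[4.1848] v=[-1.0069]
Step 4: x=[4.0029] v=[-1.2130]
Step 5: x=[3.8046] v=[-1.3217]
Step 6: x=[3.6060] v=[-1.3242]
Step 7: x=[3.4230] v=[-1.2203]
Step 8: x=[3.2703] v=[-1.0183]
Step 9: x=[3.1601] v=[-0.7345]
Step 10: x=[3.1013] v=[-0.3917]
Step 11: x=[3.0987] v=[-0.0174]
Step 12: x=[3.1524] v=[0.3583]
First v>=0 after going negative at step 12, time=1.8000

Answer: 1.8000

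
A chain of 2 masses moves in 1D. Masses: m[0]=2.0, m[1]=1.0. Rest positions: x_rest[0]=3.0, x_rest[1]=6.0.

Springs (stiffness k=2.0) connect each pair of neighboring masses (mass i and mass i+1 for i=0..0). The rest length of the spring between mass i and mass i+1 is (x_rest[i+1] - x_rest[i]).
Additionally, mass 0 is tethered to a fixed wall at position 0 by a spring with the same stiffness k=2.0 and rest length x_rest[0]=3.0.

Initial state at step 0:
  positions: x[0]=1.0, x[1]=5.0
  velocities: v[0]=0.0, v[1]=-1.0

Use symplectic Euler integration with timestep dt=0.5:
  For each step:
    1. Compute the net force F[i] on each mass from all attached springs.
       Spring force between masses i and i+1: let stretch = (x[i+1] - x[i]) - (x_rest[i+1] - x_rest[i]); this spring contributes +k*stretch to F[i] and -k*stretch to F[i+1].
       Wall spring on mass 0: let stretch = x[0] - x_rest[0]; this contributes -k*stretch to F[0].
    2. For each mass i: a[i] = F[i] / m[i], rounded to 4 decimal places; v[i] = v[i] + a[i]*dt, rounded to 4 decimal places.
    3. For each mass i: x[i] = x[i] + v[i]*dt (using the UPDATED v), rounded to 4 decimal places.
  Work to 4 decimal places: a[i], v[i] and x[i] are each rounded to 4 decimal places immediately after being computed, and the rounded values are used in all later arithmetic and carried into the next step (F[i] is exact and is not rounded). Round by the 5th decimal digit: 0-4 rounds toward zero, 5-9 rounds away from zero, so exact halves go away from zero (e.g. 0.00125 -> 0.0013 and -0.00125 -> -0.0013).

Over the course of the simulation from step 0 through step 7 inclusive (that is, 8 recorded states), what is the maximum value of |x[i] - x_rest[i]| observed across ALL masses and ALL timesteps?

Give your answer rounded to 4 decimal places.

Answer: 2.6250

Derivation:
Step 0: x=[1.0000 5.0000] v=[0.0000 -1.0000]
Step 1: x=[1.7500 4.0000] v=[1.5000 -2.0000]
Step 2: x=[2.6250 3.3750] v=[1.7500 -1.2500]
Step 3: x=[3.0313 3.8750] v=[0.8125 1.0000]
Step 4: x=[2.8907 5.4532] v=[-0.2813 3.1563]
Step 5: x=[2.6680 7.2501] v=[-0.4454 3.5938]
Step 6: x=[2.9239 8.2560] v=[0.5117 2.0117]
Step 7: x=[3.7818 8.0958] v=[1.7158 -0.3204]
Max displacement = 2.6250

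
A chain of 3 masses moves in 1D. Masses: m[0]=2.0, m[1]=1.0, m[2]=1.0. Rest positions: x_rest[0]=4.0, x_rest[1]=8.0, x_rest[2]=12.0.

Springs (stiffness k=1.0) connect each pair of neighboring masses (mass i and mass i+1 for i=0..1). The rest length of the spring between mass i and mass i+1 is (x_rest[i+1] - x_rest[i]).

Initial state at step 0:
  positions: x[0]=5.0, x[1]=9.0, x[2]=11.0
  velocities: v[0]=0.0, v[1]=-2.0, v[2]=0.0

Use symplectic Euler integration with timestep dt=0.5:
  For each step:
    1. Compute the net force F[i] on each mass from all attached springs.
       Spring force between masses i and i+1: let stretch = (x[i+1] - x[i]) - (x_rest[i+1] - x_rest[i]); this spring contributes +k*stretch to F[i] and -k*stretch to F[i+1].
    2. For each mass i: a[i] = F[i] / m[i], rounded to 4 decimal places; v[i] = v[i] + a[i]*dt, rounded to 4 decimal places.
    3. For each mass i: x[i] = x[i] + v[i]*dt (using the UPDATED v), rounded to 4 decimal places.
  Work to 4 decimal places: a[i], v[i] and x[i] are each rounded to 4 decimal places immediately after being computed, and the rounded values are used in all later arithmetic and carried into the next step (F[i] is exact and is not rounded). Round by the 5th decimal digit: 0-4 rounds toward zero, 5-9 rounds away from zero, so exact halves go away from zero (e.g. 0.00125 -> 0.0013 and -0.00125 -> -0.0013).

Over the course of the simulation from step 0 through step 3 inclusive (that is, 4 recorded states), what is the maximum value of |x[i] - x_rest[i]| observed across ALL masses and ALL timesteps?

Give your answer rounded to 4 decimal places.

Answer: 1.7344

Derivation:
Step 0: x=[5.0000 9.0000 11.0000] v=[0.0000 -2.0000 0.0000]
Step 1: x=[5.0000 7.5000 11.5000] v=[0.0000 -3.0000 1.0000]
Step 2: x=[4.8125 6.3750 12.0000] v=[-0.3750 -2.2500 1.0000]
Step 3: x=[4.3203 6.2656 12.0938] v=[-0.9844 -0.2188 0.1875]
Max displacement = 1.7344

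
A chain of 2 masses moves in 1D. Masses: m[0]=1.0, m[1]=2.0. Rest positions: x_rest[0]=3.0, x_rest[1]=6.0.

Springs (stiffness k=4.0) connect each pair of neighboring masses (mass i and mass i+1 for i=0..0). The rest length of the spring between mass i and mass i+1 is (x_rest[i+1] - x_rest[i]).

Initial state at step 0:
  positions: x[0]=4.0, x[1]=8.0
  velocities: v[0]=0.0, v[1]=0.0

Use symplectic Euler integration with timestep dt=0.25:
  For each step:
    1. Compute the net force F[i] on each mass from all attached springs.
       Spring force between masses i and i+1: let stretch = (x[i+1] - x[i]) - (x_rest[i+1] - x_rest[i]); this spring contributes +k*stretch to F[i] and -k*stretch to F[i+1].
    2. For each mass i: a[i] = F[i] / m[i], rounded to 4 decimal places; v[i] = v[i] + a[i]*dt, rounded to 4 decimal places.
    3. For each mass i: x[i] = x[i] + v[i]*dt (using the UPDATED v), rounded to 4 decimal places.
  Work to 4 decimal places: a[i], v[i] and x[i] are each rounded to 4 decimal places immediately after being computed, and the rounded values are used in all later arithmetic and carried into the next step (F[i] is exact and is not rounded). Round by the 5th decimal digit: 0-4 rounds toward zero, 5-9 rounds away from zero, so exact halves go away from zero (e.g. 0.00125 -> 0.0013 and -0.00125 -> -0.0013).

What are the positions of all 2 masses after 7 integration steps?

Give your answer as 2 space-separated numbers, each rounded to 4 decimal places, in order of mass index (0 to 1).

Answer: 4.6979 7.6511

Derivation:
Step 0: x=[4.0000 8.0000] v=[0.0000 0.0000]
Step 1: x=[4.2500 7.8750] v=[1.0000 -0.5000]
Step 2: x=[4.6563 7.6719] v=[1.6250 -0.8125]
Step 3: x=[5.0665 7.4668] v=[1.6406 -0.8203]
Step 4: x=[5.3267 7.3367] v=[1.0409 -0.5205]
Step 5: x=[5.3394 7.3303] v=[0.0509 -0.0255]
Step 6: x=[5.0999 7.4501] v=[-0.9582 0.4791]
Step 7: x=[4.6979 7.6511] v=[-1.6080 0.8040]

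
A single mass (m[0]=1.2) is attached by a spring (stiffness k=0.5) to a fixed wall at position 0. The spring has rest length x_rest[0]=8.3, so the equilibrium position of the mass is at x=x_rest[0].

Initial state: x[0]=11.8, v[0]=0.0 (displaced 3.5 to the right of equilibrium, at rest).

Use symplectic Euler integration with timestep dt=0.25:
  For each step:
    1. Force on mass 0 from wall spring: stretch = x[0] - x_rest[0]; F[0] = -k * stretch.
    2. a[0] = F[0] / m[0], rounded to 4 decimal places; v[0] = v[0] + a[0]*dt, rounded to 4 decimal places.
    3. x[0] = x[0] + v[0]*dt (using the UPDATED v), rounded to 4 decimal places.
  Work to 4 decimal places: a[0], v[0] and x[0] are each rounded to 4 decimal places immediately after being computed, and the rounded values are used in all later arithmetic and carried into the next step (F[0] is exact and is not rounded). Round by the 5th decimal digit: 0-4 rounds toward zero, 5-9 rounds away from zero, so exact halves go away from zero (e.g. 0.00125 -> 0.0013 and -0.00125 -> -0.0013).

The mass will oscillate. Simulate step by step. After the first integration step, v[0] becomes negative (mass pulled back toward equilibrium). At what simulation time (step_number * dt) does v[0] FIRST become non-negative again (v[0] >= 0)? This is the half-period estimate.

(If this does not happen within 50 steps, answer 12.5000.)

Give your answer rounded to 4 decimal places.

Step 0: x=[11.8000] v=[0.0000]
Step 1: x=[11.7089] v=[-0.3646]
Step 2: x=[11.5290] v=[-0.7197]
Step 3: x=[11.2650] v=[-1.0561]
Step 4: x=[10.9238] v=[-1.3650]
Step 5: x=[10.5142] v=[-1.6383]
Step 6: x=[10.0470] v=[-1.8690]
Step 7: x=[9.5343] v=[-2.0510]
Step 8: x=[8.9894] v=[-2.1796]
Step 9: x=[8.4266] v=[-2.2514]
Step 10: x=[7.8605] v=[-2.2646]
Step 11: x=[7.3058] v=[-2.2188]
Step 12: x=[6.7770] v=[-2.1152]
Step 13: x=[6.2879] v=[-1.9566]
Step 14: x=[5.8512] v=[-1.7470]
Step 15: x=[5.4782] v=[-1.4919]
Step 16: x=[5.1787] v=[-1.1980]
Step 17: x=[4.9605] v=[-0.8729]
Step 18: x=[4.8293] v=[-0.5250]
Step 19: x=[4.7884] v=[-0.1635]
Step 20: x=[4.8390] v=[0.2023]
First v>=0 after going negative at step 20, time=5.0000

Answer: 5.0000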